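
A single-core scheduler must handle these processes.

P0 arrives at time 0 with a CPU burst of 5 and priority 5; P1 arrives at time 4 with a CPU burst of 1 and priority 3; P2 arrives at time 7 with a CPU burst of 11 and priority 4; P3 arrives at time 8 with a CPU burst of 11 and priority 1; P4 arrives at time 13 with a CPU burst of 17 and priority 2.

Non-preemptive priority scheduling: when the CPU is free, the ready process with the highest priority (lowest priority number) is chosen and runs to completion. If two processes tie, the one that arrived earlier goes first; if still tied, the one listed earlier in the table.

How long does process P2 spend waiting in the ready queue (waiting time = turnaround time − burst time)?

0

Schedule: | P0 0-5 | P1 5-6 | idle 6-7 | P2 7-18 | P3 18-29 | P4 29-46 |
Completion: P0=5  P1=6  P2=18  P3=29  P4=46
Waiting(P2) = turnaround − burst = 11 − 11 = 0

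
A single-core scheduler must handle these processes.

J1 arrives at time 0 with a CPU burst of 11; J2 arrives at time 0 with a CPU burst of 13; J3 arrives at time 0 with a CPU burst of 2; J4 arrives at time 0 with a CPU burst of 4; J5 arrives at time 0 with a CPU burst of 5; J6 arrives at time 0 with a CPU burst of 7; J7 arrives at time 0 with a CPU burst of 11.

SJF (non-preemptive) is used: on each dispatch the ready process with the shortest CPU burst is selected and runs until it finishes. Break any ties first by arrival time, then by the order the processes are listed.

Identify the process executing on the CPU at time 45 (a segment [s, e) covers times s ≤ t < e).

J2

Schedule: | J3 0-2 | J4 2-6 | J5 6-11 | J6 11-18 | J1 18-29 | J7 29-40 | J2 40-53 |
Completion: J1=29  J2=53  J3=2  J4=6  J5=11  J6=18  J7=40
Turnaround (C−A): J1=29  J2=53  J3=2  J4=6  J5=11  J6=18  J7=40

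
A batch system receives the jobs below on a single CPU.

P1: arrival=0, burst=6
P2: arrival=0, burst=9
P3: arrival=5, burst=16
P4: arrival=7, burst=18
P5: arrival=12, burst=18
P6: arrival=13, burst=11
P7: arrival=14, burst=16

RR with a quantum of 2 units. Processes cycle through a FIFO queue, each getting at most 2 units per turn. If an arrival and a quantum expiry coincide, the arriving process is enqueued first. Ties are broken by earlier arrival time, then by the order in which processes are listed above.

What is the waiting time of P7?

60

Schedule: | P1 0-2 | P2 2-4 | P1 4-6 | P2 6-8 | P3 8-10 | P1 10-12 | P4 12-14 | P2 14-16 | P3 16-18 | P5 18-20 | P6 20-22 | P7 22-24 | P4 24-26 | P2 26-28 | P3 28-30 | P5 30-32 | P6 32-34 | P7 34-36 | P4 36-38 | P2 38-39 | P3 39-41 | P5 41-43 | P6 43-45 | P7 45-47 | P4 47-49 | P3 49-51 | P5 51-53 | P6 53-55 | P7 55-57 | P4 57-59 | P3 59-61 | P5 61-63 | P6 63-65 | P7 65-67 | P4 67-69 | P3 69-71 | P5 71-73 | P6 73-74 | P7 74-76 | P4 76-78 | P3 78-80 | P5 80-82 | P7 82-84 | P4 84-86 | P5 86-88 | P7 88-90 | P4 90-92 | P5 92-94 |
Completion: P1=12  P2=39  P3=80  P4=92  P5=94  P6=74  P7=90
Turnaround (C−A): P1=12  P2=39  P3=75  P4=85  P5=82  P6=61  P7=76
Waiting(P7) = turnaround − burst = 76 − 16 = 60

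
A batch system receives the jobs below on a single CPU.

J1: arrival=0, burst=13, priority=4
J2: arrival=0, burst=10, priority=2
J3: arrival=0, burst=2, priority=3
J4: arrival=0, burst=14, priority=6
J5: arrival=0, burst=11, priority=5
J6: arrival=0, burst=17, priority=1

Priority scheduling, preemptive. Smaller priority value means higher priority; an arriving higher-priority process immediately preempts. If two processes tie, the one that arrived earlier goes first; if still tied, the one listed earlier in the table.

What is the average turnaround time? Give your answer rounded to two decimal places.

39.17

Gantt: | J6 0-17 | J2 17-27 | J3 27-29 | J1 29-42 | J5 42-53 | J4 53-67 |
Completion: J1=42  J2=27  J3=29  J4=67  J5=53  J6=17
Turnaround times: J1=42, J2=27, J3=29, J4=67, J5=53, J6=17
Average turnaround = (42+27+29+67+53+17) / 6 = 235/6 = 39.17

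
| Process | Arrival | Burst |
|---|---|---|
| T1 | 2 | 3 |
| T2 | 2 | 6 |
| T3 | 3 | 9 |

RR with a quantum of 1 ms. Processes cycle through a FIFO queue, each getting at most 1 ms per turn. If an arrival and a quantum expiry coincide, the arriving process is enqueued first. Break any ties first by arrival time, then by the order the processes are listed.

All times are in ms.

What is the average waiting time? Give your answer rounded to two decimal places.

Schedule: | idle 0-2 | T1 2-3 | T2 3-4 | T3 4-5 | T1 5-6 | T2 6-7 | T3 7-8 | T1 8-9 | T2 9-10 | T3 10-11 | T2 11-12 | T3 12-13 | T2 13-14 | T3 14-15 | T2 15-16 | T3 16-20 |
Completion: T1=9  T2=16  T3=20
Waiting times: T1=4, T2=8, T3=8
Average waiting = (4+8+8) / 3 = 20/3 = 6.67

6.67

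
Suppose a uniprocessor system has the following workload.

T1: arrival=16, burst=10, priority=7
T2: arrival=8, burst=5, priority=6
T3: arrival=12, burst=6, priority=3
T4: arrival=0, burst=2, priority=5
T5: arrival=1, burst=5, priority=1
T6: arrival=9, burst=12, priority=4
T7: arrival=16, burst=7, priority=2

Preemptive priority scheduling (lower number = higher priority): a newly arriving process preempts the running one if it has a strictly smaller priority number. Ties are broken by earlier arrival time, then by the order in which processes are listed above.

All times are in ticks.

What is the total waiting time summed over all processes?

72

Schedule: | T4 0-1 | T5 1-6 | T4 6-7 | idle 7-8 | T2 8-9 | T6 9-12 | T3 12-16 | T7 16-23 | T3 23-25 | T6 25-34 | T2 34-38 | T1 38-48 |
Completion: T1=48  T2=38  T3=25  T4=7  T5=6  T6=34  T7=23
Turnaround (C−A): T1=32  T2=30  T3=13  T4=7  T5=5  T6=25  T7=7
Waiting = turnaround − burst: T1=22, T2=25, T3=7, T4=5, T5=0, T6=13, T7=0
Total waiting = 22 + 25 + 7 + 5 + 0 + 13 + 0 = 72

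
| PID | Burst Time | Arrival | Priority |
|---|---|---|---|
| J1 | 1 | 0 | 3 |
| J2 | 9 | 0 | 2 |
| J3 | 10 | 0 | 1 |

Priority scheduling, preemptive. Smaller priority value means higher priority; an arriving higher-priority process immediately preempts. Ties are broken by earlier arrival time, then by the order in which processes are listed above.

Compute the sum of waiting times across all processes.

Schedule: | J3 0-10 | J2 10-19 | J1 19-20 |
Completion: J1=20  J2=19  J3=10
Waiting = turnaround − burst: J1=19, J2=10, J3=0
Total waiting = 19 + 10 + 0 = 29

29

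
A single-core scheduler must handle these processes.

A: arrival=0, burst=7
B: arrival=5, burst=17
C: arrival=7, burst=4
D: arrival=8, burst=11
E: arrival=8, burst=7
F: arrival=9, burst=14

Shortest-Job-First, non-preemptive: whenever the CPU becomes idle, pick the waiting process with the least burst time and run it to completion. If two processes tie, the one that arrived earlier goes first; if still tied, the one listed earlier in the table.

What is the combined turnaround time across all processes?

131

Gantt: | A 0-7 | C 7-11 | E 11-18 | D 18-29 | F 29-43 | B 43-60 |
Completion: A=7  B=60  C=11  D=29  E=18  F=43
Turnaround (C−A): A=7  B=55  C=4  D=21  E=10  F=34
Turnaround = completion − arrival: A=7, B=55, C=4, D=21, E=10, F=34
Total turnaround = 7 + 55 + 4 + 21 + 10 + 34 = 131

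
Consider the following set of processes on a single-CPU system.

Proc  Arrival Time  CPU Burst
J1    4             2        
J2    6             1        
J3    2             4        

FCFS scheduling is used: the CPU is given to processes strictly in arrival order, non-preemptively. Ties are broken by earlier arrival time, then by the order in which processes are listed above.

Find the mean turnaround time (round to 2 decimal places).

Gantt: | idle 0-2 | J3 2-6 | J1 6-8 | J2 8-9 |
Completion: J1=8  J2=9  J3=6
Turnaround times: J1=4, J2=3, J3=4
Average turnaround = (4+3+4) / 3 = 11/3 = 3.67

3.67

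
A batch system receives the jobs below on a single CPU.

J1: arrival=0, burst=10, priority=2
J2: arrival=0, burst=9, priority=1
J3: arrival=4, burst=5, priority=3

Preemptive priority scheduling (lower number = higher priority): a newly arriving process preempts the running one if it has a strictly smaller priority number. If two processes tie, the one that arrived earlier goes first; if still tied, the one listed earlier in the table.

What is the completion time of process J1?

19

Timeline: | J2 0-9 | J1 9-19 | J3 19-24 |
Completion: J1=19  J2=9  J3=24
Turnaround (C−A): J1=19  J2=9  J3=20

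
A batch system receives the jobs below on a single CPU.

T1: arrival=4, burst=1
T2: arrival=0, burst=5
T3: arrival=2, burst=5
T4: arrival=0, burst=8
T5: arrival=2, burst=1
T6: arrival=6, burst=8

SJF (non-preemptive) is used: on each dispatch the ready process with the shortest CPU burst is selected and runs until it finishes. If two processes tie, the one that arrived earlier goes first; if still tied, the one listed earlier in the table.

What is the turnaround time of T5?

Gantt: | T2 0-5 | T5 5-6 | T1 6-7 | T3 7-12 | T4 12-20 | T6 20-28 |
Completion: T1=7  T2=5  T3=12  T4=20  T5=6  T6=28
Turnaround (C−A): T1=3  T2=5  T3=10  T4=20  T5=4  T6=22
Turnaround(T5) = completion − arrival = 6 − 2 = 4

4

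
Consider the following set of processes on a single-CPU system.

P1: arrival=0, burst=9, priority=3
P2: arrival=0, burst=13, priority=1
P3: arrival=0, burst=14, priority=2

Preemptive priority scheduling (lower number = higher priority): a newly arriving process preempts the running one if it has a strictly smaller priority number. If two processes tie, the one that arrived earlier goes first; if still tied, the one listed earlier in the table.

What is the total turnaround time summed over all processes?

76

Timeline: | P2 0-13 | P3 13-27 | P1 27-36 |
Completion: P1=36  P2=13  P3=27
Turnaround = completion − arrival: P1=36, P2=13, P3=27
Total turnaround = 36 + 13 + 27 = 76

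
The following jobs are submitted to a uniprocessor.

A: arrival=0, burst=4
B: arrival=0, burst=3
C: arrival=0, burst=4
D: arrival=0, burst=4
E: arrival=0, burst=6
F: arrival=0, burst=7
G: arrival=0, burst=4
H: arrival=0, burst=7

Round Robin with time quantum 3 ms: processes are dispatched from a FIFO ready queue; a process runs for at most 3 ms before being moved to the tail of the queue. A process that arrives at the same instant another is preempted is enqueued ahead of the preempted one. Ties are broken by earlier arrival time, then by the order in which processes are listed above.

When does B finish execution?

6

Gantt: | A 0-3 | B 3-6 | C 6-9 | D 9-12 | E 12-15 | F 15-18 | G 18-21 | H 21-24 | A 24-25 | C 25-26 | D 26-27 | E 27-30 | F 30-33 | G 33-34 | H 34-37 | F 37-38 | H 38-39 |
Completion: A=25  B=6  C=26  D=27  E=30  F=38  G=34  H=39
Turnaround (C−A): A=25  B=6  C=26  D=27  E=30  F=38  G=34  H=39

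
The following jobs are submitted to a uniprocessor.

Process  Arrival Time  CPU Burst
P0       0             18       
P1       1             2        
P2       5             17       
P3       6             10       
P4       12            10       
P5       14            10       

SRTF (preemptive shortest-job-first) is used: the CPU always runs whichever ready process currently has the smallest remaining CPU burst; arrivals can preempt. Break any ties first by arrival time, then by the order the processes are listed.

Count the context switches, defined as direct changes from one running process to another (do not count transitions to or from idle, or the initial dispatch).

Schedule: | P0 0-1 | P1 1-3 | P0 3-6 | P3 6-16 | P4 16-26 | P5 26-36 | P0 36-50 | P2 50-67 |
Completion: P0=50  P1=3  P2=67  P3=16  P4=26  P5=36
Turnaround (C−A): P0=50  P1=2  P2=62  P3=10  P4=14  P5=22

7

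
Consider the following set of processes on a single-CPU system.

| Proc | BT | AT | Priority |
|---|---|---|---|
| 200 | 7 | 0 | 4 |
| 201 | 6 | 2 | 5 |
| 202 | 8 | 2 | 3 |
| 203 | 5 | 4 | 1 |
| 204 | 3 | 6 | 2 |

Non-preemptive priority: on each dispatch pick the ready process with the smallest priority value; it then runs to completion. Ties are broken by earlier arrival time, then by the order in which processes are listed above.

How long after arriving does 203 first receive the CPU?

3

Timeline: | 200 0-7 | 203 7-12 | 204 12-15 | 202 15-23 | 201 23-29 |
Completion: 200=7  201=29  202=23  203=12  204=15
Turnaround (C−A): 200=7  201=27  202=21  203=8  204=9
Response(203) = first start − arrival = 7 − 4 = 3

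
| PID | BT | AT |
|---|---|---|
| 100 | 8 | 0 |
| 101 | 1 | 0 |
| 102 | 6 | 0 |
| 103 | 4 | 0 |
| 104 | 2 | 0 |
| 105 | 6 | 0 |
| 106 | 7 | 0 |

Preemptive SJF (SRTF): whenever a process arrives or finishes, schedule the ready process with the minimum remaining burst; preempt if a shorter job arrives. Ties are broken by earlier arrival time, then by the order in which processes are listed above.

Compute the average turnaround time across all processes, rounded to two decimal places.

14.71

Gantt: | 101 0-1 | 104 1-3 | 103 3-7 | 102 7-13 | 105 13-19 | 106 19-26 | 100 26-34 |
Completion: 100=34  101=1  102=13  103=7  104=3  105=19  106=26
Turnaround times: 100=34, 101=1, 102=13, 103=7, 104=3, 105=19, 106=26
Average turnaround = (34+1+13+7+3+19+26) / 7 = 103/7 = 14.71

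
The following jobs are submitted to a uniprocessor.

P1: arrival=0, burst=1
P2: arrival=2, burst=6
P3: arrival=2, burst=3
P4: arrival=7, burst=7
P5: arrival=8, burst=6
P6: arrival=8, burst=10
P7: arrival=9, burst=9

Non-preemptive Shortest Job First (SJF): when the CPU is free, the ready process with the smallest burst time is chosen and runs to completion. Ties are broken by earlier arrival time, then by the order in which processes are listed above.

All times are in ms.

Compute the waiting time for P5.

3

Schedule: | P1 0-1 | idle 1-2 | P3 2-5 | P2 5-11 | P5 11-17 | P4 17-24 | P7 24-33 | P6 33-43 |
Completion: P1=1  P2=11  P3=5  P4=24  P5=17  P6=43  P7=33
Turnaround (C−A): P1=1  P2=9  P3=3  P4=17  P5=9  P6=35  P7=24
Waiting(P5) = turnaround − burst = 9 − 6 = 3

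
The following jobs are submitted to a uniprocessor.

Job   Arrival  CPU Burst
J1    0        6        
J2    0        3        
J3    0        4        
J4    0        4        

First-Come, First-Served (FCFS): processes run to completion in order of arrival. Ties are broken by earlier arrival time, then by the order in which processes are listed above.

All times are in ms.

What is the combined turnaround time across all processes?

Schedule: | J1 0-6 | J2 6-9 | J3 9-13 | J4 13-17 |
Completion: J1=6  J2=9  J3=13  J4=17
Turnaround (C−A): J1=6  J2=9  J3=13  J4=17
Turnaround = completion − arrival: J1=6, J2=9, J3=13, J4=17
Total turnaround = 6 + 9 + 13 + 17 = 45

45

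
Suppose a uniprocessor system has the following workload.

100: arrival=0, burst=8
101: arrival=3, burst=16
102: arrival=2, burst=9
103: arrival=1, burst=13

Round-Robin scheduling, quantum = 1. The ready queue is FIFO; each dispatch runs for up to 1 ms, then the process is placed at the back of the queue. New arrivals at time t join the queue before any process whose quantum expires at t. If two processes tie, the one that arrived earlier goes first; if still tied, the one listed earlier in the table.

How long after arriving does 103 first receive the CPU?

0

Gantt: | 100 0-1 | 103 1-2 | 100 2-3 | 102 3-4 | 103 4-5 | 101 5-6 | 100 6-7 | 102 7-8 | 103 8-9 | 101 9-10 | 100 10-11 | 102 11-12 | 103 12-13 | 101 13-14 | 100 14-15 | 102 15-16 | 103 16-17 | 101 17-18 | 100 18-19 | 102 19-20 | 103 20-21 | 101 21-22 | 100 22-23 | 102 23-24 | 103 24-25 | 101 25-26 | 100 26-27 | 102 27-28 | 103 28-29 | 101 29-30 | 102 30-31 | 103 31-32 | 101 32-33 | 102 33-34 | 103 34-35 | 101 35-36 | 103 36-37 | 101 37-38 | 103 38-39 | 101 39-40 | 103 40-41 | 101 41-46 |
Completion: 100=27  101=46  102=34  103=41
Response(103) = first start − arrival = 1 − 1 = 0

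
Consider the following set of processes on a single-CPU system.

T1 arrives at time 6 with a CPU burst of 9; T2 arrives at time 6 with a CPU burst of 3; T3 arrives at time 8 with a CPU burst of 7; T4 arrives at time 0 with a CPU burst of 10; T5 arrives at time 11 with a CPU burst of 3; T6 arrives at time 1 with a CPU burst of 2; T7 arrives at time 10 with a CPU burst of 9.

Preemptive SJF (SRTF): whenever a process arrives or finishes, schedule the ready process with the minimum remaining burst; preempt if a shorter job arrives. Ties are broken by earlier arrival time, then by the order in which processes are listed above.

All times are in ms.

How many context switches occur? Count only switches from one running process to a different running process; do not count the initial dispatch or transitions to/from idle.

Schedule: | T4 0-1 | T6 1-3 | T4 3-6 | T2 6-9 | T4 9-11 | T5 11-14 | T4 14-18 | T3 18-25 | T1 25-34 | T7 34-43 |
Completion: T1=34  T2=9  T3=25  T4=18  T5=14  T6=3  T7=43
Turnaround (C−A): T1=28  T2=3  T3=17  T4=18  T5=3  T6=2  T7=33

9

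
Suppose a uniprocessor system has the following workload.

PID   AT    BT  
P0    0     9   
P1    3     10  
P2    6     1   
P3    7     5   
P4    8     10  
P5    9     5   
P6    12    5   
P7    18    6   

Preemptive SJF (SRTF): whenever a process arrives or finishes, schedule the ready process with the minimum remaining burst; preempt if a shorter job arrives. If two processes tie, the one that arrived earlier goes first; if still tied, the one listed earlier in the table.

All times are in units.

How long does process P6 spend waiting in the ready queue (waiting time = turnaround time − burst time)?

8

Schedule: | P0 0-6 | P2 6-7 | P0 7-10 | P3 10-15 | P5 15-20 | P6 20-25 | P7 25-31 | P1 31-41 | P4 41-51 |
Completion: P0=10  P1=41  P2=7  P3=15  P4=51  P5=20  P6=25  P7=31
Waiting(P6) = turnaround − burst = 13 − 5 = 8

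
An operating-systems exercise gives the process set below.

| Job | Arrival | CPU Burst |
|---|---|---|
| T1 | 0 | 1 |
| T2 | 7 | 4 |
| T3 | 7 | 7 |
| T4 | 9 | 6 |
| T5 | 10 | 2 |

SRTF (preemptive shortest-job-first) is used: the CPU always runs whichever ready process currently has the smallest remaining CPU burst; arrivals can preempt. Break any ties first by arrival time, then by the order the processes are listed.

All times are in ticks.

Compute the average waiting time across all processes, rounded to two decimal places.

3.40

Timeline: | T1 0-1 | idle 1-7 | T2 7-11 | T5 11-13 | T4 13-19 | T3 19-26 |
Completion: T1=1  T2=11  T3=26  T4=19  T5=13
Waiting times: T1=0, T2=0, T3=12, T4=4, T5=1
Average waiting = (0+0+12+4+1) / 5 = 17/5 = 3.40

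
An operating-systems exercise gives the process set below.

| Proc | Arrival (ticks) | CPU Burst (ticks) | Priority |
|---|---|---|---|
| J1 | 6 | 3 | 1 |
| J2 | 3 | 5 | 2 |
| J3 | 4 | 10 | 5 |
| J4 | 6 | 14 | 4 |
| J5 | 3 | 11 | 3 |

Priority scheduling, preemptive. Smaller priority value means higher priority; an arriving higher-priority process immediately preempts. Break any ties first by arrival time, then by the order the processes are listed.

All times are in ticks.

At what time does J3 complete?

46

Schedule: | idle 0-3 | J2 3-6 | J1 6-9 | J2 9-11 | J5 11-22 | J4 22-36 | J3 36-46 |
Completion: J1=9  J2=11  J3=46  J4=36  J5=22
Turnaround (C−A): J1=3  J2=8  J3=42  J4=30  J5=19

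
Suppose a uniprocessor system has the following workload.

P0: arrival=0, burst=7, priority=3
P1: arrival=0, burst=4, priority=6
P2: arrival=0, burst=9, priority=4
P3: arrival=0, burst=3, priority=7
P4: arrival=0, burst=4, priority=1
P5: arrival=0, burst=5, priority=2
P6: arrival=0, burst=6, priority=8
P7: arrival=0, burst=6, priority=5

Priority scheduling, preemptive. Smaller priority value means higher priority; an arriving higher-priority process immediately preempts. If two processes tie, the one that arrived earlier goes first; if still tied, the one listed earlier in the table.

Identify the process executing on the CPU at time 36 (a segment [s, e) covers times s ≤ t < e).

P3

Gantt: | P4 0-4 | P5 4-9 | P0 9-16 | P2 16-25 | P7 25-31 | P1 31-35 | P3 35-38 | P6 38-44 |
Completion: P0=16  P1=35  P2=25  P3=38  P4=4  P5=9  P6=44  P7=31
Turnaround (C−A): P0=16  P1=35  P2=25  P3=38  P4=4  P5=9  P6=44  P7=31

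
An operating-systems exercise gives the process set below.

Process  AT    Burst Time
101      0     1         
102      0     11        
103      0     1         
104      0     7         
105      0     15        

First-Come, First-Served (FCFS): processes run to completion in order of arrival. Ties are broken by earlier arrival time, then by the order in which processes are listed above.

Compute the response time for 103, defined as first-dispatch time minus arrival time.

Timeline: | 101 0-1 | 102 1-12 | 103 12-13 | 104 13-20 | 105 20-35 |
Completion: 101=1  102=12  103=13  104=20  105=35
Turnaround (C−A): 101=1  102=12  103=13  104=20  105=35
Response(103) = first start − arrival = 12 − 0 = 12

12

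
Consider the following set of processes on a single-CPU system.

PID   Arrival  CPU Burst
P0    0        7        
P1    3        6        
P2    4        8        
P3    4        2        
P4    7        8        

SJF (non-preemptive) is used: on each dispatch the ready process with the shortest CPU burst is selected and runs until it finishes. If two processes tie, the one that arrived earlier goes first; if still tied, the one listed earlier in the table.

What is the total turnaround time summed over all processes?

67

Gantt: | P0 0-7 | P3 7-9 | P1 9-15 | P2 15-23 | P4 23-31 |
Completion: P0=7  P1=15  P2=23  P3=9  P4=31
Turnaround (C−A): P0=7  P1=12  P2=19  P3=5  P4=24
Turnaround = completion − arrival: P0=7, P1=12, P2=19, P3=5, P4=24
Total turnaround = 7 + 12 + 19 + 5 + 24 = 67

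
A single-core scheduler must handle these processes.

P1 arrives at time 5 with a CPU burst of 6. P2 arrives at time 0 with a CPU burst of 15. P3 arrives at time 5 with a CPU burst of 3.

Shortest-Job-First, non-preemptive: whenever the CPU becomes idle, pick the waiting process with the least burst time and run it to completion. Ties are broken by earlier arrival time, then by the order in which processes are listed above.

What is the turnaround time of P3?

Schedule: | P2 0-15 | P3 15-18 | P1 18-24 |
Completion: P1=24  P2=15  P3=18
Turnaround (C−A): P1=19  P2=15  P3=13
Turnaround(P3) = completion − arrival = 18 − 5 = 13

13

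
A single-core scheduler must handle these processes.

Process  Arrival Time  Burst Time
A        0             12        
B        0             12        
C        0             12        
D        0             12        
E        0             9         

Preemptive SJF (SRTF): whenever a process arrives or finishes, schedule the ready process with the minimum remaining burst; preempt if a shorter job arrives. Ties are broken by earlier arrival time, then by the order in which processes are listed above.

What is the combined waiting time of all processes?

108

Gantt: | E 0-9 | A 9-21 | B 21-33 | C 33-45 | D 45-57 |
Completion: A=21  B=33  C=45  D=57  E=9
Turnaround (C−A): A=21  B=33  C=45  D=57  E=9
Waiting = turnaround − burst: A=9, B=21, C=33, D=45, E=0
Total waiting = 9 + 21 + 33 + 45 + 0 = 108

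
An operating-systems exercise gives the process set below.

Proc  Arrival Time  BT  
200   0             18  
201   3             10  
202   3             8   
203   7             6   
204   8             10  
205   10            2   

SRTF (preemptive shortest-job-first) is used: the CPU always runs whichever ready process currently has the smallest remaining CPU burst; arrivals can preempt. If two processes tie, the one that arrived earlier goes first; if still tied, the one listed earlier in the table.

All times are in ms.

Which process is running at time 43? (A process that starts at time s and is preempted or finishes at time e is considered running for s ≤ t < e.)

200

Schedule: | 200 0-3 | 202 3-11 | 205 11-13 | 203 13-19 | 201 19-29 | 204 29-39 | 200 39-54 |
Completion: 200=54  201=29  202=11  203=19  204=39  205=13
Turnaround (C−A): 200=54  201=26  202=8  203=12  204=31  205=3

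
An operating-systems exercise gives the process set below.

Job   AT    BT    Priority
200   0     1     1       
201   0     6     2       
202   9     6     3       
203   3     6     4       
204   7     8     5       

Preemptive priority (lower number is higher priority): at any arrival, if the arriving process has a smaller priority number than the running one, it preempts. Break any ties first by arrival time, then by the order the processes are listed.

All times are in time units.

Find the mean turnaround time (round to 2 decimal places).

10.00

Schedule: | 200 0-1 | 201 1-7 | 203 7-9 | 202 9-15 | 203 15-19 | 204 19-27 |
Completion: 200=1  201=7  202=15  203=19  204=27
Turnaround (C−A): 200=1  201=7  202=6  203=16  204=20
Turnaround times: 200=1, 201=7, 202=6, 203=16, 204=20
Average turnaround = (1+7+6+16+20) / 5 = 50/5 = 10.00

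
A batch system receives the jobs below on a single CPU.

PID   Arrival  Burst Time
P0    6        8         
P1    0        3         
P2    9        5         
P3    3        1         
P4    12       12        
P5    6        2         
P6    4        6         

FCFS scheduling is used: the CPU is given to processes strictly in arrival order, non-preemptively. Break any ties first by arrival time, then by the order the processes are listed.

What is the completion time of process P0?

18

Gantt: | P1 0-3 | P3 3-4 | P6 4-10 | P0 10-18 | P5 18-20 | P2 20-25 | P4 25-37 |
Completion: P0=18  P1=3  P2=25  P3=4  P4=37  P5=20  P6=10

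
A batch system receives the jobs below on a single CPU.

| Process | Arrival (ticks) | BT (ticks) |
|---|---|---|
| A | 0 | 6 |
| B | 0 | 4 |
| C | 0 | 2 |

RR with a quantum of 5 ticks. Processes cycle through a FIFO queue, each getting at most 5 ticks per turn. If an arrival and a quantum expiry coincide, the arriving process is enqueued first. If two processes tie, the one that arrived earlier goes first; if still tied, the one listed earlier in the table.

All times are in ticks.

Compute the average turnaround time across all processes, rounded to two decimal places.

10.67

Schedule: | A 0-5 | B 5-9 | C 9-11 | A 11-12 |
Completion: A=12  B=9  C=11
Turnaround (C−A): A=12  B=9  C=11
Turnaround times: A=12, B=9, C=11
Average turnaround = (12+9+11) / 3 = 32/3 = 10.67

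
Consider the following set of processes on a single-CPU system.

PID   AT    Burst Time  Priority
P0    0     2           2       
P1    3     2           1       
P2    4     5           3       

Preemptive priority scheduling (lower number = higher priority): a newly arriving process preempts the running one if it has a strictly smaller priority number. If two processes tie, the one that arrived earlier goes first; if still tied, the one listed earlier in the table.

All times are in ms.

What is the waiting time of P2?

1

Schedule: | P0 0-2 | idle 2-3 | P1 3-5 | P2 5-10 |
Completion: P0=2  P1=5  P2=10
Turnaround (C−A): P0=2  P1=2  P2=6
Waiting(P2) = turnaround − burst = 6 − 5 = 1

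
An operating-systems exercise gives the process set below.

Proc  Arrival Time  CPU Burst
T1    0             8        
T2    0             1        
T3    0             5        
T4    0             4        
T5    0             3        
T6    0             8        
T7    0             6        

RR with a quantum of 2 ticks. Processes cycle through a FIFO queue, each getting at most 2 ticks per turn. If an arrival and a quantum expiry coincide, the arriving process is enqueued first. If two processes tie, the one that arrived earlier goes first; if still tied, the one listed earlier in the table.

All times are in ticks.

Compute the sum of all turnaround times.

168

Gantt: | T1 0-2 | T2 2-3 | T3 3-5 | T4 5-7 | T5 7-9 | T6 9-11 | T7 11-13 | T1 13-15 | T3 15-17 | T4 17-19 | T5 19-20 | T6 20-22 | T7 22-24 | T1 24-26 | T3 26-27 | T6 27-29 | T7 29-31 | T1 31-33 | T6 33-35 |
Completion: T1=33  T2=3  T3=27  T4=19  T5=20  T6=35  T7=31
Turnaround (C−A): T1=33  T2=3  T3=27  T4=19  T5=20  T6=35  T7=31
Turnaround = completion − arrival: T1=33, T2=3, T3=27, T4=19, T5=20, T6=35, T7=31
Total turnaround = 33 + 3 + 27 + 19 + 20 + 35 + 31 = 168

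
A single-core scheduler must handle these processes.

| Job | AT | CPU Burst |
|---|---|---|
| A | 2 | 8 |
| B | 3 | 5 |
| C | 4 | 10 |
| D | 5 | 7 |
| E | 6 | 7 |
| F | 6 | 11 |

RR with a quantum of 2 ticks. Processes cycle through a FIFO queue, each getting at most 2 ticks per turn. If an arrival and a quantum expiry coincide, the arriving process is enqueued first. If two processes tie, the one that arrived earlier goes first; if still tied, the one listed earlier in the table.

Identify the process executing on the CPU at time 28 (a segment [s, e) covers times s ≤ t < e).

Timeline: | idle 0-2 | A 2-4 | B 4-6 | C 6-8 | A 8-10 | D 10-12 | E 12-14 | F 14-16 | B 16-18 | C 18-20 | A 20-22 | D 22-24 | E 24-26 | F 26-28 | B 28-29 | C 29-31 | A 31-33 | D 33-35 | E 35-37 | F 37-39 | C 39-41 | D 41-42 | E 42-43 | F 43-45 | C 45-47 | F 47-50 |
Completion: A=33  B=29  C=47  D=42  E=43  F=50
Turnaround (C−A): A=31  B=26  C=43  D=37  E=37  F=44

B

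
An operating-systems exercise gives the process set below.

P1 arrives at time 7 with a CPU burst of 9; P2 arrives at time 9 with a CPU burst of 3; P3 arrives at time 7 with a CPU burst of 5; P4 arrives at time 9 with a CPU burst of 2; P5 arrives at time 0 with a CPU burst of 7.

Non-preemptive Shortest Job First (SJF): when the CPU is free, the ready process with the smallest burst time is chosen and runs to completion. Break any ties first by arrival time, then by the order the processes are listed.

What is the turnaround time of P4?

Timeline: | P5 0-7 | P3 7-12 | P4 12-14 | P2 14-17 | P1 17-26 |
Completion: P1=26  P2=17  P3=12  P4=14  P5=7
Turnaround (C−A): P1=19  P2=8  P3=5  P4=5  P5=7
Turnaround(P4) = completion − arrival = 14 − 9 = 5

5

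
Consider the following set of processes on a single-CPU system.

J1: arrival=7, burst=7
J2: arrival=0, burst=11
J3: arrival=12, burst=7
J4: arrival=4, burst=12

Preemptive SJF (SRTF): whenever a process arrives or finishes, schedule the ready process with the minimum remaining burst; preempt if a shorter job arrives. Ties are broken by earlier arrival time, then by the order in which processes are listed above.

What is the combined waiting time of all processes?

31

Schedule: | J2 0-11 | J1 11-18 | J3 18-25 | J4 25-37 |
Completion: J1=18  J2=11  J3=25  J4=37
Turnaround (C−A): J1=11  J2=11  J3=13  J4=33
Waiting = turnaround − burst: J1=4, J2=0, J3=6, J4=21
Total waiting = 4 + 0 + 6 + 21 = 31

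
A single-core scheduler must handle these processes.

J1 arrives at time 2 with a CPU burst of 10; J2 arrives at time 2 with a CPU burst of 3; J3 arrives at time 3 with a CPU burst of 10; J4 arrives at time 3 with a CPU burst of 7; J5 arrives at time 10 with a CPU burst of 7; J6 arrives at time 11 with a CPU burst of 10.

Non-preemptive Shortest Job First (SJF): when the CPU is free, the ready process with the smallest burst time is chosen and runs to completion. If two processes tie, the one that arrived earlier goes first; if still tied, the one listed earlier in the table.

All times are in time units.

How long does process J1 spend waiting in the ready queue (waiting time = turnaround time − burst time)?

17

Schedule: | idle 0-2 | J2 2-5 | J4 5-12 | J5 12-19 | J1 19-29 | J3 29-39 | J6 39-49 |
Completion: J1=29  J2=5  J3=39  J4=12  J5=19  J6=49
Turnaround (C−A): J1=27  J2=3  J3=36  J4=9  J5=9  J6=38
Waiting(J1) = turnaround − burst = 27 − 10 = 17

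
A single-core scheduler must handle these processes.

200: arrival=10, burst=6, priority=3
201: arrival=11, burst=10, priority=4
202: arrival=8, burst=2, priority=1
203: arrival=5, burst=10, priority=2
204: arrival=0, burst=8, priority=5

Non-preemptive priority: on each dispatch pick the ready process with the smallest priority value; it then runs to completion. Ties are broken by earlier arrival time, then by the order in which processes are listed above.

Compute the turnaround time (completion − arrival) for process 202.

Schedule: | 204 0-8 | 202 8-10 | 203 10-20 | 200 20-26 | 201 26-36 |
Completion: 200=26  201=36  202=10  203=20  204=8
Turnaround (C−A): 200=16  201=25  202=2  203=15  204=8
Turnaround(202) = completion − arrival = 10 − 8 = 2

2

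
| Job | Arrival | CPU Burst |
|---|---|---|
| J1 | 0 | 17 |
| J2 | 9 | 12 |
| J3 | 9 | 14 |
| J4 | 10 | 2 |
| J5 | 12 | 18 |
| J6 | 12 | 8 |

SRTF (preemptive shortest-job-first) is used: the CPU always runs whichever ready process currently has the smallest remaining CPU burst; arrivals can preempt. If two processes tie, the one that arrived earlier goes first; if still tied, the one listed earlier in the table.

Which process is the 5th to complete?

Timeline: | J1 0-10 | J4 10-12 | J1 12-19 | J6 19-27 | J2 27-39 | J3 39-53 | J5 53-71 |
Completion: J1=19  J2=39  J3=53  J4=12  J5=71  J6=27
Finish order: J4 → J1 → J6 → J2 → J3 → J5

J3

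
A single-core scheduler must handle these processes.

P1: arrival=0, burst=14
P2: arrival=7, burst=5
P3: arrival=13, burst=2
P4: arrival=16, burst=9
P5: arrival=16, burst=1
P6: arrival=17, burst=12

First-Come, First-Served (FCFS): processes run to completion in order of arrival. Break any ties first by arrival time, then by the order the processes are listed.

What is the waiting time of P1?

0

Timeline: | P1 0-14 | P2 14-19 | P3 19-21 | P4 21-30 | P5 30-31 | P6 31-43 |
Completion: P1=14  P2=19  P3=21  P4=30  P5=31  P6=43
Waiting(P1) = turnaround − burst = 14 − 14 = 0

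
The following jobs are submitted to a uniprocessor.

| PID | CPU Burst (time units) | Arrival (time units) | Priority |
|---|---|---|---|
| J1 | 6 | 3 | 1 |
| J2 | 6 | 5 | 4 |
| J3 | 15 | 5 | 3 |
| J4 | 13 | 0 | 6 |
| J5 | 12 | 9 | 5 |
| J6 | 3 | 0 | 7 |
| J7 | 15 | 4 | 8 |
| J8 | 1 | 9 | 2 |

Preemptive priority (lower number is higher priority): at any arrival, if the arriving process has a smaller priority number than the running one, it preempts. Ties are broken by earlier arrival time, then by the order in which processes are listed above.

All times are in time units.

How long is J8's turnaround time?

1

Gantt: | J4 0-3 | J1 3-9 | J8 9-10 | J3 10-25 | J2 25-31 | J5 31-43 | J4 43-53 | J6 53-56 | J7 56-71 |
Completion: J1=9  J2=31  J3=25  J4=53  J5=43  J6=56  J7=71  J8=10
Turnaround(J8) = completion − arrival = 10 − 9 = 1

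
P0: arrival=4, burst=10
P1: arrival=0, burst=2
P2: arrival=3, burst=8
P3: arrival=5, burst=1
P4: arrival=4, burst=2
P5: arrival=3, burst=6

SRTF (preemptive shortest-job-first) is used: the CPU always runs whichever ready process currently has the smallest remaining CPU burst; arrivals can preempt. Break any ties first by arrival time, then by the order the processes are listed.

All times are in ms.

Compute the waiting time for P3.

Timeline: | P1 0-2 | idle 2-3 | P5 3-4 | P4 4-6 | P3 6-7 | P5 7-12 | P2 12-20 | P0 20-30 |
Completion: P0=30  P1=2  P2=20  P3=7  P4=6  P5=12
Turnaround (C−A): P0=26  P1=2  P2=17  P3=2  P4=2  P5=9
Waiting(P3) = turnaround − burst = 2 − 1 = 1

1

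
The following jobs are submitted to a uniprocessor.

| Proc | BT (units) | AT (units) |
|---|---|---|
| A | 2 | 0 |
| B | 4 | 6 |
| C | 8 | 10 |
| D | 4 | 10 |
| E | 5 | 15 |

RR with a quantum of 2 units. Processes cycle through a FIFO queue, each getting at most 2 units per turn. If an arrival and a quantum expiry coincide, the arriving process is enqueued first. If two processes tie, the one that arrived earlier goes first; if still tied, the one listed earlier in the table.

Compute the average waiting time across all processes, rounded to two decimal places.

Schedule: | A 0-2 | idle 2-6 | B 6-10 | C 10-12 | D 12-14 | C 14-16 | D 16-18 | E 18-20 | C 20-22 | E 22-24 | C 24-26 | E 26-27 |
Completion: A=2  B=10  C=26  D=18  E=27
Turnaround (C−A): A=2  B=4  C=16  D=8  E=12
Waiting times: A=0, B=0, C=8, D=4, E=7
Average waiting = (0+0+8+4+7) / 5 = 19/5 = 3.80

3.80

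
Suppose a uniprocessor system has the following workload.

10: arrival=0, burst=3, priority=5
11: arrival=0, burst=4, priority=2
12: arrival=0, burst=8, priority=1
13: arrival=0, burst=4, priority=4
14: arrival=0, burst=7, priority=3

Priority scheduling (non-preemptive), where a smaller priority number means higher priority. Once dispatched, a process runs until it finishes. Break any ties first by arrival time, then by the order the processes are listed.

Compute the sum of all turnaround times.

Gantt: | 12 0-8 | 11 8-12 | 14 12-19 | 13 19-23 | 10 23-26 |
Completion: 10=26  11=12  12=8  13=23  14=19
Turnaround (C−A): 10=26  11=12  12=8  13=23  14=19
Turnaround = completion − arrival: 10=26, 11=12, 12=8, 13=23, 14=19
Total turnaround = 26 + 12 + 8 + 23 + 19 = 88

88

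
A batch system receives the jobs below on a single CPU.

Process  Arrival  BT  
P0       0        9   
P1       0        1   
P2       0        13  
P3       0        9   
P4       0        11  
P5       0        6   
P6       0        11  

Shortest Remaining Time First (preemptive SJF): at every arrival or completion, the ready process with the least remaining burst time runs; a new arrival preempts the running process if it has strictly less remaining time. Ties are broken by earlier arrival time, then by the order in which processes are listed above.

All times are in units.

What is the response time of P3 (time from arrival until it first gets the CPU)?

Schedule: | P1 0-1 | P5 1-7 | P0 7-16 | P3 16-25 | P4 25-36 | P6 36-47 | P2 47-60 |
Completion: P0=16  P1=1  P2=60  P3=25  P4=36  P5=7  P6=47
Turnaround (C−A): P0=16  P1=1  P2=60  P3=25  P4=36  P5=7  P6=47
Response(P3) = first start − arrival = 16 − 0 = 16

16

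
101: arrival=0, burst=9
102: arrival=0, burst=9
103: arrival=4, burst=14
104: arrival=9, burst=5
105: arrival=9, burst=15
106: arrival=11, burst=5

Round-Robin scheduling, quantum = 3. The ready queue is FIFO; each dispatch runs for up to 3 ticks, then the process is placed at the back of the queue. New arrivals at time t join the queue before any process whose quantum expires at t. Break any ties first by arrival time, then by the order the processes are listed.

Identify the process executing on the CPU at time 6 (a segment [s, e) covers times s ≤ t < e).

101

Gantt: | 101 0-3 | 102 3-6 | 101 6-9 | 103 9-12 | 102 12-15 | 104 15-18 | 105 18-21 | 101 21-24 | 106 24-27 | 103 27-30 | 102 30-33 | 104 33-35 | 105 35-38 | 106 38-40 | 103 40-43 | 105 43-46 | 103 46-49 | 105 49-52 | 103 52-54 | 105 54-57 |
Completion: 101=24  102=33  103=54  104=35  105=57  106=40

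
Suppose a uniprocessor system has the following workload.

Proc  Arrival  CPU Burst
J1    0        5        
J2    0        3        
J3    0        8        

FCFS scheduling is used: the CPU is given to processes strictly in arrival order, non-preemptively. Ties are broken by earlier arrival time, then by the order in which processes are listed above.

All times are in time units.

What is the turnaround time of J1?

Schedule: | J1 0-5 | J2 5-8 | J3 8-16 |
Completion: J1=5  J2=8  J3=16
Turnaround (C−A): J1=5  J2=8  J3=16
Turnaround(J1) = completion − arrival = 5 − 0 = 5

5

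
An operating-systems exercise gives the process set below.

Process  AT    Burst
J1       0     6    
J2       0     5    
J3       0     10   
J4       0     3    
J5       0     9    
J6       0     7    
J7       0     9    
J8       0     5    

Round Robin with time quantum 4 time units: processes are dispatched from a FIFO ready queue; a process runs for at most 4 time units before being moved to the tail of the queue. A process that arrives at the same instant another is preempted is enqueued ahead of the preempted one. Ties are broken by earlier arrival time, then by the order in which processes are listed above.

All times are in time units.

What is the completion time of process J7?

Schedule: | J1 0-4 | J2 4-8 | J3 8-12 | J4 12-15 | J5 15-19 | J6 19-23 | J7 23-27 | J8 27-31 | J1 31-33 | J2 33-34 | J3 34-38 | J5 38-42 | J6 42-45 | J7 45-49 | J8 49-50 | J3 50-52 | J5 52-53 | J7 53-54 |
Completion: J1=33  J2=34  J3=52  J4=15  J5=53  J6=45  J7=54  J8=50
Turnaround (C−A): J1=33  J2=34  J3=52  J4=15  J5=53  J6=45  J7=54  J8=50

54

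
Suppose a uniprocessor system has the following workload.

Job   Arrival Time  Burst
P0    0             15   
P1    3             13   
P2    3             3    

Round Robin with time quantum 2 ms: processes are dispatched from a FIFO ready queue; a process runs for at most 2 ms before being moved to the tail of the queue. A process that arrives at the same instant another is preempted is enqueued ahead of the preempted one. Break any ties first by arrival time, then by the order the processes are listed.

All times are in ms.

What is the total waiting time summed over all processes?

Schedule: | P0 0-4 | P1 4-6 | P2 6-8 | P0 8-10 | P1 10-12 | P2 12-13 | P0 13-15 | P1 15-17 | P0 17-19 | P1 19-21 | P0 21-23 | P1 23-25 | P0 25-27 | P1 27-29 | P0 29-30 | P1 30-31 |
Completion: P0=30  P1=31  P2=13
Turnaround (C−A): P0=30  P1=28  P2=10
Waiting = turnaround − burst: P0=15, P1=15, P2=7
Total waiting = 15 + 15 + 7 = 37

37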